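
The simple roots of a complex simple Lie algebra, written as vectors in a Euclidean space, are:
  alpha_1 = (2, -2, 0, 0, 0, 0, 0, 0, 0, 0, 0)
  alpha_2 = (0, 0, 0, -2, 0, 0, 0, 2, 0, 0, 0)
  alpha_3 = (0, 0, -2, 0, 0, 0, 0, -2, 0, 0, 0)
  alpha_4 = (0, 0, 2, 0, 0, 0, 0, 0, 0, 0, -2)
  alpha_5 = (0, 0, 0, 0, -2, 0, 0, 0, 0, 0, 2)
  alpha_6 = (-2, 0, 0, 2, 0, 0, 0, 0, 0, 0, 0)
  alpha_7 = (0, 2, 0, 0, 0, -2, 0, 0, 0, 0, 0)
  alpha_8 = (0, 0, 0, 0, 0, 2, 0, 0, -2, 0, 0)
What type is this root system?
type A_8

Compute the Cartan integers a_ij = 2(alpha_i, alpha_j)/(alpha_j, alpha_j); the resulting 8x8 Cartan matrix is
[[2, 0, 0, 0, 0, -1, -1, 0], [0, 2, -1, 0, 0, -1, 0, 0], [0, -1, 2, -1, 0, 0, 0, 0], [0, 0, -1, 2, -1, 0, 0, 0], [0, 0, 0, -1, 2, 0, 0, 0], [-1, -1, 0, 0, 0, 2, 0, 0], [-1, 0, 0, 0, 0, 0, 2, -1], [0, 0, 0, 0, 0, 0, -1, 2]].
All simple roots have the same length, so the diagram is simply laced. The associated Dynkin diagram is a chain of 8 nodes with single edges (A_8), so the type is A_8 (the algebra sl(9)).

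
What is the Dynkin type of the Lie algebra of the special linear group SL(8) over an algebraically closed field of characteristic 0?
A_7

This is sl(8), which has dimension 8^2 - 1 = 63 and rank 8 - 1 = 7 (a Cartan subalgebra is the diagonal traceless matrices). In the classification of classical Lie algebras, the special linear algebra sl(n+1) has type A_n; here n = 7, so the Dynkin diagram is a chain of 7 nodes with single edges (A_7). Hence the type is A_7.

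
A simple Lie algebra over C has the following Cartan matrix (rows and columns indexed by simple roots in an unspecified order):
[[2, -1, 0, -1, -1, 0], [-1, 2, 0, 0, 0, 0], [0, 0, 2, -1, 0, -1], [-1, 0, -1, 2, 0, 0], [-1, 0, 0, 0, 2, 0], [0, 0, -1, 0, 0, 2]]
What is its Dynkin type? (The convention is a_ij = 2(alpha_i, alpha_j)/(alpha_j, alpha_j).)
The matrix has rank 6 with 2's on the diagonal. Reading the off-diagonal entries as Dynkin edges (a single edge where a_ij = a_ji = -1; a double or triple edge where a_ij * a_ji = 2 or 3), the diagram is a chain of 4 nodes with a fork of two nodes at one end (D_6). One simple-root ordering that puts it in standard form is (alpha_6, alpha_3, alpha_4, alpha_1, alpha_2, alpha_5). So the algebra is type D_6, i.e. so(12).

type D_6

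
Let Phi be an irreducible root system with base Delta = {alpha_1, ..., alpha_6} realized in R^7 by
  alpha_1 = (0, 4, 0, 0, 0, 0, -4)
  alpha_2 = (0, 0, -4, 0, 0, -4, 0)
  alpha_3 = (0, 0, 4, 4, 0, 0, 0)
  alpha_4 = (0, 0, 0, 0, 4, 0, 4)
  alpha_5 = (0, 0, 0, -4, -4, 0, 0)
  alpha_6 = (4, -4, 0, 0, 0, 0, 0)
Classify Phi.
Compute the Cartan integers a_ij = 2(alpha_i, alpha_j)/(alpha_j, alpha_j); the resulting 6x6 Cartan matrix is
[[2, 0, 0, -1, 0, -1], [0, 2, -1, 0, 0, 0], [0, -1, 2, 0, -1, 0], [-1, 0, 0, 2, -1, 0], [0, 0, -1, -1, 2, 0], [-1, 0, 0, 0, 0, 2]].
All simple roots have the same length, so the diagram is simply laced. The associated Dynkin diagram is a chain of 6 nodes with single edges (A_6), so the type is A_6 (the algebra sl(7)).

A_6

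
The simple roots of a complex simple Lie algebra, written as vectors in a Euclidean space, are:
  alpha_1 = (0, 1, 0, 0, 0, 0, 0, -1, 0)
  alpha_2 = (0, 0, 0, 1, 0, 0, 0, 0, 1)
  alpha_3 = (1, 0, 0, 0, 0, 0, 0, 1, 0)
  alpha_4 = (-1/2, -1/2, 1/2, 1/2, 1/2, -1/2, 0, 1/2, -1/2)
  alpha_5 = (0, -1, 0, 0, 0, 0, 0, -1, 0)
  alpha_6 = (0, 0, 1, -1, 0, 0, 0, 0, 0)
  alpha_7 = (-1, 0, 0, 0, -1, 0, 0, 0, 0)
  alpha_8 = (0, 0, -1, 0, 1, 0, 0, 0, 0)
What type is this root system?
Compute the Cartan integers a_ij = 2(alpha_i, alpha_j)/(alpha_j, alpha_j); the resulting 8x8 Cartan matrix is
[[2, 0, -1, -1, 0, 0, 0, 0], [0, 2, 0, 0, 0, -1, 0, 0], [-1, 0, 2, 0, -1, 0, -1, 0], [-1, 0, 0, 2, 0, 0, 0, 0], [0, 0, -1, 0, 2, 0, 0, 0], [0, -1, 0, 0, 0, 2, 0, -1], [0, 0, -1, 0, 0, 0, 2, -1], [0, 0, 0, 0, 0, -1, -1, 2]].
All simple roots have the same length, so the diagram is simply laced. The associated Dynkin diagram is a chain of 7 nodes with one extra node attached to the third node from one end (E_8), so the type is E_8.

type E_8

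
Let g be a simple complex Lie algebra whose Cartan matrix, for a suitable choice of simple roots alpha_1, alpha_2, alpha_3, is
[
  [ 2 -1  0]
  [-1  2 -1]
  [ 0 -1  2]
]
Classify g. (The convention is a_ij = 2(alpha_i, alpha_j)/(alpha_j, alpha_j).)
The matrix has rank 3 with 2's on the diagonal. Reading the off-diagonal entries as Dynkin edges (a single edge where a_ij = a_ji = -1; a double or triple edge where a_ij * a_ji = 2 or 3), the diagram is a chain of 3 nodes with single edges (A_3). One simple-root ordering that puts it in standard form is (alpha_3, alpha_2, alpha_1). So the algebra is type A_3, i.e. sl(4).

A_3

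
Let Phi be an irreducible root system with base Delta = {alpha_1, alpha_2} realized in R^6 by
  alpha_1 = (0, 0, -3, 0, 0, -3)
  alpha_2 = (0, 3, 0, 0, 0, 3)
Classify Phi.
A_2

Compute the Cartan integers a_ij = 2(alpha_i, alpha_j)/(alpha_j, alpha_j); the resulting 2x2 Cartan matrix is
[[2, -1], [-1, 2]].
All simple roots have the same length, so the diagram is simply laced. The associated Dynkin diagram is a chain of 2 nodes with single edges (A_2), so the type is A_2 (the algebra sl(3)).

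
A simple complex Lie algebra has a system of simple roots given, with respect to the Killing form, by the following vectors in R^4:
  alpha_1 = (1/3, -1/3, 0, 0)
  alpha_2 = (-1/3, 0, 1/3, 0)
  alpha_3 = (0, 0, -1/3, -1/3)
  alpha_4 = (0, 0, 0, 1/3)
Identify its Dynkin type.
Compute the Cartan integers a_ij = 2(alpha_i, alpha_j)/(alpha_j, alpha_j); the resulting 4x4 Cartan matrix is
[[2, -1, 0, 0], [-1, 2, -1, 0], [0, -1, 2, -2], [0, 0, -1, 2]].
The roots have two lengths (squared-length ratio 2:1); the short ones are alpha_{4}. The associated Dynkin diagram is a chain of 4 nodes with a double edge at one end; the terminal node there is the unique short simple root (B_4), so the type is B_4 (the algebra so(9)).

B_4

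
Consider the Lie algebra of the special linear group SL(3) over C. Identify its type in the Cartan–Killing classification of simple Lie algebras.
A_2 (sl(3))

This is sl(3), which has dimension 3^2 - 1 = 8 and rank 3 - 1 = 2 (a Cartan subalgebra is the diagonal traceless matrices). In the classification of classical Lie algebras, the special linear algebra sl(n+1) has type A_n; here n = 2, so the Dynkin diagram is a chain of 2 nodes with single edges (A_2). Hence the type is A_2.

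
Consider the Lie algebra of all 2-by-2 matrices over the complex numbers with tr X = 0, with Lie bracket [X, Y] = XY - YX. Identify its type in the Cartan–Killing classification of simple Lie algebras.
A_1

This is sl(2), which has dimension 2^2 - 1 = 3 and rank 2 - 1 = 1 (a Cartan subalgebra is the diagonal traceless matrices). In the classification of classical Lie algebras, the special linear algebra sl(n+1) has type A_n; here n = 1, so the Dynkin diagram is a chain of 1 nodes with single edges (A_1). Hence the type is A_1.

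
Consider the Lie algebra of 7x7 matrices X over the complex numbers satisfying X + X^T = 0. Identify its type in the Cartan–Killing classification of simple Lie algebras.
type B_3

This is so(7) with 7 odd, which has dimension 7(7-1)/2 = 21 and rank (7-1)/2 = 3. In the classification of classical Lie algebras, the orthogonal algebra so(2n+1) in an odd number of variables has type B_n; here n = 3, so the Dynkin diagram is a chain of 3 nodes with a double edge at one end; the terminal node there is the unique short simple root (B_3). Hence the type is B_3.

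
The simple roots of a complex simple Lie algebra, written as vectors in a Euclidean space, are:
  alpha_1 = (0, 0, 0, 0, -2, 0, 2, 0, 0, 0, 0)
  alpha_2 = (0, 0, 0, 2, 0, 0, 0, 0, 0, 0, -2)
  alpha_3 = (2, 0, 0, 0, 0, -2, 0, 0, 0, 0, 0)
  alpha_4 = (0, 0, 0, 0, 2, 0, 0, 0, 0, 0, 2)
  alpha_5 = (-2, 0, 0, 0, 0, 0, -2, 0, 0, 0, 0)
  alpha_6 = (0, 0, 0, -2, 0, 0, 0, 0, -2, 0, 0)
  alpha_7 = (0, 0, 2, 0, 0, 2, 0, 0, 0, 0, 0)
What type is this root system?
Compute the Cartan integers a_ij = 2(alpha_i, alpha_j)/(alpha_j, alpha_j); the resulting 7x7 Cartan matrix is
[[2, 0, 0, -1, -1, 0, 0], [0, 2, 0, -1, 0, -1, 0], [0, 0, 2, 0, -1, 0, -1], [-1, -1, 0, 2, 0, 0, 0], [-1, 0, -1, 0, 2, 0, 0], [0, -1, 0, 0, 0, 2, 0], [0, 0, -1, 0, 0, 0, 2]].
All simple roots have the same length, so the diagram is simply laced. The associated Dynkin diagram is a chain of 7 nodes with single edges (A_7), so the type is A_7 (the algebra sl(8)).

A_7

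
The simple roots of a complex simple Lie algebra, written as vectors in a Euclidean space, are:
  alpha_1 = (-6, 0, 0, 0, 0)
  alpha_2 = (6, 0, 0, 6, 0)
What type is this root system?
Compute the Cartan integers a_ij = 2(alpha_i, alpha_j)/(alpha_j, alpha_j); the resulting 2x2 Cartan matrix is
[[2, -1], [-2, 2]].
The roots have two lengths (squared-length ratio 2:1); the short ones are alpha_{1}. The associated Dynkin diagram is a chain of 2 nodes with a double edge at one end; the terminal node there is the unique short simple root (B_2), so the type is B_2 (the algebra so(5)).

B2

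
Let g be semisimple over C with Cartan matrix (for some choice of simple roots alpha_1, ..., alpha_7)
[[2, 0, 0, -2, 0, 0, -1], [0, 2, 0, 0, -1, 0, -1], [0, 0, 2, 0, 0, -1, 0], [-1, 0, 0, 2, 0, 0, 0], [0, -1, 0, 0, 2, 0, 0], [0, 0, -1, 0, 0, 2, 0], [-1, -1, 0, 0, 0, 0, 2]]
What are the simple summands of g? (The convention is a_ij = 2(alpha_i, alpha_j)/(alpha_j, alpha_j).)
type A_2 ⊕ type B_5

The diagram associated to this matrix has two connected components: the simple roots {alpha_3, alpha_6} form a chain of 2 nodes with single edges (A_2), and {alpha_1, alpha_2, alpha_4, alpha_5, alpha_7} form a chain of 5 nodes with a double edge at one end; the terminal node there is the unique short simple root (B_5). A semisimple Lie algebra decomposes uniquely as the direct sum of simple ideals, one per connected component of its Dynkin diagram, so g ≅ A_2 ⊕ B_5 (dimension 8 + 55 = 63).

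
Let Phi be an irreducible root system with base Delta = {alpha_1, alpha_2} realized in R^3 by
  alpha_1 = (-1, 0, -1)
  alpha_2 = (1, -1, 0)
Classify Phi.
Compute the Cartan integers a_ij = 2(alpha_i, alpha_j)/(alpha_j, alpha_j); the resulting 2x2 Cartan matrix is
[[2, -1], [-1, 2]].
All simple roots have the same length, so the diagram is simply laced. The associated Dynkin diagram is a chain of 2 nodes with single edges (A_2), so the type is A_2 (the algebra sl(3)).

A_2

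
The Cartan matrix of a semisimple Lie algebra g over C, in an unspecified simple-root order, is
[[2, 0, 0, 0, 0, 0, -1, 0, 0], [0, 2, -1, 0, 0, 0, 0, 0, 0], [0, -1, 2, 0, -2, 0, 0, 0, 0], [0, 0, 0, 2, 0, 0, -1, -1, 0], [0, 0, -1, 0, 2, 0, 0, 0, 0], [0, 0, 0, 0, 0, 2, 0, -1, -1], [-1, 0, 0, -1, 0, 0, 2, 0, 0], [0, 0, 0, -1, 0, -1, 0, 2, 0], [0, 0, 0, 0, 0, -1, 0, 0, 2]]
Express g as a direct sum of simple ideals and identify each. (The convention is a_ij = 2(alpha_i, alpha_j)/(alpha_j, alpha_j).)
The diagram associated to this matrix has two connected components: the simple roots {alpha_1, alpha_4, alpha_6, alpha_7, alpha_8, alpha_9} form a chain of 6 nodes with single edges (A_6), and {alpha_2, alpha_3, alpha_5} form a chain of 3 nodes with a double edge at one end; the terminal node there is the unique short simple root (B_3). A semisimple Lie algebra decomposes uniquely as the direct sum of simple ideals, one per connected component of its Dynkin diagram, so g ≅ A_6 ⊕ B_3 (dimension 48 + 21 = 69).

A_6 (sl(7)) ⊕ B_3 (so(7))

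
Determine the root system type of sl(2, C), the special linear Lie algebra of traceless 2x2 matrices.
This is sl(2), which has dimension 2^2 - 1 = 3 and rank 2 - 1 = 1 (a Cartan subalgebra is the diagonal traceless matrices). In the classification of classical Lie algebras, the special linear algebra sl(n+1) has type A_n; here n = 1, so the Dynkin diagram is a chain of 1 nodes with single edges (A_1). Hence the type is A_1.

A_1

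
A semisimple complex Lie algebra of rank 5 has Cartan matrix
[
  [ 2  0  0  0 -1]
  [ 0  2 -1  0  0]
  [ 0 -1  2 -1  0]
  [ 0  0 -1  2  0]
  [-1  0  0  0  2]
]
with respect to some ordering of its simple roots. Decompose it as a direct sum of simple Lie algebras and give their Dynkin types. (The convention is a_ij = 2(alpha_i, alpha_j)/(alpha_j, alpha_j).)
A2 ⊕ A3

The diagram associated to this matrix has two connected components: the simple roots {alpha_1, alpha_5} form a chain of 2 nodes with single edges (A_2), and {alpha_2, alpha_3, alpha_4} form a chain of 3 nodes with single edges (A_3). A semisimple Lie algebra decomposes uniquely as the direct sum of simple ideals, one per connected component of its Dynkin diagram, so g ≅ A_2 ⊕ A_3 (dimension 8 + 15 = 23).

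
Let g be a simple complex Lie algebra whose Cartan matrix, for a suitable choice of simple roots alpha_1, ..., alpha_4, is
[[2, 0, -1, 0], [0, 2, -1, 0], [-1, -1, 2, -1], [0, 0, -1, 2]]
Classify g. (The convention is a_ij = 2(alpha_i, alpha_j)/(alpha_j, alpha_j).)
type D_4

The matrix has rank 4 with 2's on the diagonal. Reading the off-diagonal entries as Dynkin edges (a single edge where a_ij = a_ji = -1; a double or triple edge where a_ij * a_ji = 2 or 3), the diagram is a chain of 2 nodes with a fork of two nodes at one end (D_4). One simple-root ordering that puts it in standard form is (alpha_2, alpha_3, alpha_1, alpha_4). So the algebra is type D_4, i.e. so(8).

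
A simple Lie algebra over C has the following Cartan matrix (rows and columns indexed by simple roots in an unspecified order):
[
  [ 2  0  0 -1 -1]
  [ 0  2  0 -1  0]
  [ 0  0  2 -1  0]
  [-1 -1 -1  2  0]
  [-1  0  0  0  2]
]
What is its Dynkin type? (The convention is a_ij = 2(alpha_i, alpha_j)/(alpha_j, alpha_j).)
The matrix has rank 5 with 2's on the diagonal. Reading the off-diagonal entries as Dynkin edges (a single edge where a_ij = a_ji = -1; a double or triple edge where a_ij * a_ji = 2 or 3), the diagram is a chain of 3 nodes with a fork of two nodes at one end (D_5). One simple-root ordering that puts it in standard form is (alpha_5, alpha_1, alpha_4, alpha_2, alpha_3). So the algebra is type D_5, i.e. so(10).

D5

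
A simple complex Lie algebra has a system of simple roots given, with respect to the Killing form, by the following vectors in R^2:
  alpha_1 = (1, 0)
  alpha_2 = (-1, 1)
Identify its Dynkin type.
B2

Compute the Cartan integers a_ij = 2(alpha_i, alpha_j)/(alpha_j, alpha_j); the resulting 2x2 Cartan matrix is
[[2, -1], [-2, 2]].
The roots have two lengths (squared-length ratio 2:1); the short ones are alpha_{1}. The associated Dynkin diagram is a chain of 2 nodes with a double edge at one end; the terminal node there is the unique short simple root (B_2), so the type is B_2 (the algebra so(5)).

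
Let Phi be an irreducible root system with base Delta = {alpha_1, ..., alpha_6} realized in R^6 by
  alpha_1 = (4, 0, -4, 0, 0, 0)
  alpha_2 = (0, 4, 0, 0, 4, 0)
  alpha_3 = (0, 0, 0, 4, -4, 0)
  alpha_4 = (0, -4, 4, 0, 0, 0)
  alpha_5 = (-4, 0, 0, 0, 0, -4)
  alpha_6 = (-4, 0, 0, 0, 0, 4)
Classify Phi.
D_6

Compute the Cartan integers a_ij = 2(alpha_i, alpha_j)/(alpha_j, alpha_j); the resulting 6x6 Cartan matrix is
[[2, 0, 0, -1, -1, -1], [0, 2, -1, -1, 0, 0], [0, -1, 2, 0, 0, 0], [-1, -1, 0, 2, 0, 0], [-1, 0, 0, 0, 2, 0], [-1, 0, 0, 0, 0, 2]].
All simple roots have the same length, so the diagram is simply laced. The associated Dynkin diagram is a chain of 4 nodes with a fork of two nodes at one end (D_6), so the type is D_6 (the algebra so(12)).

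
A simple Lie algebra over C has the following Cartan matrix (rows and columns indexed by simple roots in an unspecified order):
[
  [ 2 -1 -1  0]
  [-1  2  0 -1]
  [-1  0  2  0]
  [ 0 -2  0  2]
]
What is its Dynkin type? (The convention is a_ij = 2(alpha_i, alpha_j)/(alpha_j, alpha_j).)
The matrix has rank 4 with 2's on the diagonal. Reading the off-diagonal entries as Dynkin edges (a single edge where a_ij = a_ji = -1; a double or triple edge where a_ij * a_ji = 2 or 3), the diagram is a chain of 4 nodes with a double edge at one end; the terminal node there is the unique long simple root (C_4). One simple-root ordering that puts it in standard form is (alpha_3, alpha_1, alpha_2, alpha_4). So the algebra is type C_4, i.e. sp(8).

C_4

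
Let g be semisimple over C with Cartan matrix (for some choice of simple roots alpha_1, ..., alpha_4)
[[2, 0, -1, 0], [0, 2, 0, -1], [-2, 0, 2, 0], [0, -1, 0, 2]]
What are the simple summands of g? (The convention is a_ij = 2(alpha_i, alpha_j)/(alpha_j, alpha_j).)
A_2 + B_2

The diagram associated to this matrix has two connected components: the simple roots {alpha_2, alpha_4} form a chain of 2 nodes with single edges (A_2), and {alpha_1, alpha_3} form a chain of 2 nodes with a double edge at one end; the terminal node there is the unique short simple root (B_2). A semisimple Lie algebra decomposes uniquely as the direct sum of simple ideals, one per connected component of its Dynkin diagram, so g ≅ A_2 ⊕ B_2 (dimension 8 + 10 = 18).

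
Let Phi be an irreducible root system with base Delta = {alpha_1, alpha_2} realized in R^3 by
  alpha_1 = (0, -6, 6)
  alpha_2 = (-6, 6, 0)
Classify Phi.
A2

Compute the Cartan integers a_ij = 2(alpha_i, alpha_j)/(alpha_j, alpha_j); the resulting 2x2 Cartan matrix is
[[2, -1], [-1, 2]].
All simple roots have the same length, so the diagram is simply laced. The associated Dynkin diagram is a chain of 2 nodes with single edges (A_2), so the type is A_2 (the algebra sl(3)).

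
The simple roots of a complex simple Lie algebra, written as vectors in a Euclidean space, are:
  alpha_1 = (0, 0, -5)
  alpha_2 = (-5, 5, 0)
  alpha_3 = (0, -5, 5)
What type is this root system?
B_3

Compute the Cartan integers a_ij = 2(alpha_i, alpha_j)/(alpha_j, alpha_j); the resulting 3x3 Cartan matrix is
[[2, 0, -1], [0, 2, -1], [-2, -1, 2]].
The roots have two lengths (squared-length ratio 2:1); the short ones are alpha_{1}. The associated Dynkin diagram is a chain of 3 nodes with a double edge at one end; the terminal node there is the unique short simple root (B_3), so the type is B_3 (the algebra so(7)).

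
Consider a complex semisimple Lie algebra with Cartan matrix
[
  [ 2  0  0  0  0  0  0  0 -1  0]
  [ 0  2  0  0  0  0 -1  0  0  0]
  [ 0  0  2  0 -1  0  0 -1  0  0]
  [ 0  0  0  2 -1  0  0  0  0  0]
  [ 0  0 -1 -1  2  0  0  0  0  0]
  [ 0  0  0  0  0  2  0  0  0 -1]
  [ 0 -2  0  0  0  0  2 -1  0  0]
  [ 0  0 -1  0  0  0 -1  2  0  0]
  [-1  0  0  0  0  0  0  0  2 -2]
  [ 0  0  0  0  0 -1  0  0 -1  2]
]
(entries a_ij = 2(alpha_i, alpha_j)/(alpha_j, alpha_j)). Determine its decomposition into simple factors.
type B_6 ⊕ type F_4

The diagram associated to this matrix has two connected components: the simple roots {alpha_2, alpha_3, alpha_4, alpha_5, alpha_7, alpha_8} form a chain of 6 nodes with a double edge at one end; the terminal node there is the unique short simple root (B_6), and {alpha_1, alpha_6, alpha_9, alpha_10} form a chain of 4 nodes with a double edge between the middle two (F_4). A semisimple Lie algebra decomposes uniquely as the direct sum of simple ideals, one per connected component of its Dynkin diagram, so g ≅ B_6 ⊕ F_4 (dimension 78 + 52 = 130).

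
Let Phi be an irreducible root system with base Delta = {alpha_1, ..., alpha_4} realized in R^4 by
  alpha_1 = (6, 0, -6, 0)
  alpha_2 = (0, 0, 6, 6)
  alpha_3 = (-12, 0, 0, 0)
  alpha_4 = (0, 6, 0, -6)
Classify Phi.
Compute the Cartan integers a_ij = 2(alpha_i, alpha_j)/(alpha_j, alpha_j); the resulting 4x4 Cartan matrix is
[[2, -1, -1, 0], [-1, 2, 0, -1], [-2, 0, 2, 0], [0, -1, 0, 2]].
The roots have two lengths (squared-length ratio 2:1); the short ones are alpha_{1,2,4}. The associated Dynkin diagram is a chain of 4 nodes with a double edge at one end; the terminal node there is the unique long simple root (C_4), so the type is C_4 (the algebra sp(8)).

C4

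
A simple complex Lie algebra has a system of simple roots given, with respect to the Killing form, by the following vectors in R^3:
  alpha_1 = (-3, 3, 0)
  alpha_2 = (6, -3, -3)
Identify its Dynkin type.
Compute the Cartan integers a_ij = 2(alpha_i, alpha_j)/(alpha_j, alpha_j); the resulting 2x2 Cartan matrix is
[[2, -1], [-3, 2]].
The roots have two lengths (squared-length ratio 3:1); the short ones are alpha_{1}. The associated Dynkin diagram is two nodes joined by a triple edge (G_2), so the type is G_2.

G2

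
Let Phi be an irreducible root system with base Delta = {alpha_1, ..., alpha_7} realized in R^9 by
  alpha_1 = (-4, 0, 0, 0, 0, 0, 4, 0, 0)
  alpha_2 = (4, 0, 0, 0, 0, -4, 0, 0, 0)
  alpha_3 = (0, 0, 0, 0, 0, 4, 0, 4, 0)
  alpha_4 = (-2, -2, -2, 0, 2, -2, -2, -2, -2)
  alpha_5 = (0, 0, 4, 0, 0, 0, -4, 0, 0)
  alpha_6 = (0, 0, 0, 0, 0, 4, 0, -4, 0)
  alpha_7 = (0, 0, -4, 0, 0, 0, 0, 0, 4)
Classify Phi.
type E_7

Compute the Cartan integers a_ij = 2(alpha_i, alpha_j)/(alpha_j, alpha_j); the resulting 7x7 Cartan matrix is
[[2, -1, 0, 0, -1, 0, 0], [-1, 2, -1, 0, 0, -1, 0], [0, -1, 2, -1, 0, 0, 0], [0, 0, -1, 2, 0, 0, 0], [-1, 0, 0, 0, 2, 0, -1], [0, -1, 0, 0, 0, 2, 0], [0, 0, 0, 0, -1, 0, 2]].
All simple roots have the same length, so the diagram is simply laced. The associated Dynkin diagram is a chain of 6 nodes with one extra node attached to the third node from one end (E_7), so the type is E_7.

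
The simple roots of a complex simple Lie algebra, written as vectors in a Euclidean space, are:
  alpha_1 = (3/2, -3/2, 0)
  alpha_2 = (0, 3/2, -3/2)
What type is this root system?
Compute the Cartan integers a_ij = 2(alpha_i, alpha_j)/(alpha_j, alpha_j); the resulting 2x2 Cartan matrix is
[[2, -1], [-1, 2]].
All simple roots have the same length, so the diagram is simply laced. The associated Dynkin diagram is a chain of 2 nodes with single edges (A_2), so the type is A_2 (the algebra sl(3)).

A_2 (sl(3))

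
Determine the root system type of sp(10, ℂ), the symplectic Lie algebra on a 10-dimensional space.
This is sp(10), which has dimension 10(10+1)/2 = 55 and rank 10/2 = 5. In the classification of classical Lie algebras, the symplectic algebra sp(2n) has type C_n; here n = 5, so the Dynkin diagram is a chain of 5 nodes with a double edge at one end; the terminal node there is the unique long simple root (C_5). Hence the type is C_5.

C_5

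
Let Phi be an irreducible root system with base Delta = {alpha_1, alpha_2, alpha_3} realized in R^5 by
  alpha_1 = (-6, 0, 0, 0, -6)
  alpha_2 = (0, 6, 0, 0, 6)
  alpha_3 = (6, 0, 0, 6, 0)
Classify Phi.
A_3

Compute the Cartan integers a_ij = 2(alpha_i, alpha_j)/(alpha_j, alpha_j); the resulting 3x3 Cartan matrix is
[[2, -1, -1], [-1, 2, 0], [-1, 0, 2]].
All simple roots have the same length, so the diagram is simply laced. The associated Dynkin diagram is a chain of 3 nodes with single edges (A_3), so the type is A_3 (the algebra sl(4)).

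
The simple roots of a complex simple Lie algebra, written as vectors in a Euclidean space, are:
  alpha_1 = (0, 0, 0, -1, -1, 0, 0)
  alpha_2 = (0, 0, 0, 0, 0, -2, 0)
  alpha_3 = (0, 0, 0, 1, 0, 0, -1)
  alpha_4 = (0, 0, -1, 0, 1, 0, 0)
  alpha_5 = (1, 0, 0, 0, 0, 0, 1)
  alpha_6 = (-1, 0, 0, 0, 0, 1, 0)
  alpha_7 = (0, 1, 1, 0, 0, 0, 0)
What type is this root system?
C_7 (sp(14))

Compute the Cartan integers a_ij = 2(alpha_i, alpha_j)/(alpha_j, alpha_j); the resulting 7x7 Cartan matrix is
[[2, 0, -1, -1, 0, 0, 0], [0, 2, 0, 0, 0, -2, 0], [-1, 0, 2, 0, -1, 0, 0], [-1, 0, 0, 2, 0, 0, -1], [0, 0, -1, 0, 2, -1, 0], [0, -1, 0, 0, -1, 2, 0], [0, 0, 0, -1, 0, 0, 2]].
The roots have two lengths (squared-length ratio 2:1); the short ones are alpha_{1,3,4,5,6,7}. The associated Dynkin diagram is a chain of 7 nodes with a double edge at one end; the terminal node there is the unique long simple root (C_7), so the type is C_7 (the algebra sp(14)).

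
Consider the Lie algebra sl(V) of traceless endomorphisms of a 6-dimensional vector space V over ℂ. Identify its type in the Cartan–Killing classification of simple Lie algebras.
type A_5

This is sl(6), which has dimension 6^2 - 1 = 35 and rank 6 - 1 = 5 (a Cartan subalgebra is the diagonal traceless matrices). In the classification of classical Lie algebras, the special linear algebra sl(n+1) has type A_n; here n = 5, so the Dynkin diagram is a chain of 5 nodes with single edges (A_5). Hence the type is A_5.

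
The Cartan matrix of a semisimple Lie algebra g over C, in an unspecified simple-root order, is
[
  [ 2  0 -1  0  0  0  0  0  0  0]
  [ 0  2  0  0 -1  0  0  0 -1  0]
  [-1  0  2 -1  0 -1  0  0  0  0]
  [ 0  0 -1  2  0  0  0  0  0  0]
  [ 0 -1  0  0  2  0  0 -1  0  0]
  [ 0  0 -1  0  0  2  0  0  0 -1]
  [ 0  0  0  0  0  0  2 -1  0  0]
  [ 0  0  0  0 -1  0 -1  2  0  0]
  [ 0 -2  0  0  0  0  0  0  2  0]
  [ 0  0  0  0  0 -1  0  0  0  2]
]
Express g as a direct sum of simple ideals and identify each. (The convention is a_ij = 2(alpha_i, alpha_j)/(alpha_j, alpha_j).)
C_5 + D_5

The diagram associated to this matrix has two connected components: the simple roots {alpha_2, alpha_5, alpha_7, alpha_8, alpha_9} form a chain of 5 nodes with a double edge at one end; the terminal node there is the unique long simple root (C_5), and {alpha_1, alpha_3, alpha_4, alpha_6, alpha_10} form a chain of 3 nodes with a fork of two nodes at one end (D_5). A semisimple Lie algebra decomposes uniquely as the direct sum of simple ideals, one per connected component of its Dynkin diagram, so g ≅ C_5 ⊕ D_5 (dimension 55 + 45 = 100).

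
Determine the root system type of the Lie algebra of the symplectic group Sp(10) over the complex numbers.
C_5 (sp(10))

This is sp(10), which has dimension 10(10+1)/2 = 55 and rank 10/2 = 5. In the classification of classical Lie algebras, the symplectic algebra sp(2n) has type C_n; here n = 5, so the Dynkin diagram is a chain of 5 nodes with a double edge at one end; the terminal node there is the unique long simple root (C_5). Hence the type is C_5.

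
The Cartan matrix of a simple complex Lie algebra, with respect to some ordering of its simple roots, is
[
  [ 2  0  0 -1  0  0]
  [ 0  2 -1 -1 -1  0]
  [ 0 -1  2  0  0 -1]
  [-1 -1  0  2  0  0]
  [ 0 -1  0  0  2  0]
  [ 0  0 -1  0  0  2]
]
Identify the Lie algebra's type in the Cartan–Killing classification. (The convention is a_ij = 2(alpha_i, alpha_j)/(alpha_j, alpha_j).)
The matrix has rank 6 with 2's on the diagonal. Reading the off-diagonal entries as Dynkin edges (a single edge where a_ij = a_ji = -1; a double or triple edge where a_ij * a_ji = 2 or 3), the diagram is a chain of 5 nodes with one extra node attached to the third node from one end (E_6). One simple-root ordering that puts it in standard form is (alpha_6, alpha_5, alpha_3, alpha_2, alpha_4, alpha_1). So the algebra is type E_6.

E_6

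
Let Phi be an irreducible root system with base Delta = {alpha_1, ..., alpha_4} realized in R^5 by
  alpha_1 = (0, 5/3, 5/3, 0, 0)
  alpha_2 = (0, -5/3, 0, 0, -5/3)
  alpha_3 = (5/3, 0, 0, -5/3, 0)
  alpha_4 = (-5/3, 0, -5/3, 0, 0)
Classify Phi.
Compute the Cartan integers a_ij = 2(alpha_i, alpha_j)/(alpha_j, alpha_j); the resulting 4x4 Cartan matrix is
[[2, -1, 0, -1], [-1, 2, 0, 0], [0, 0, 2, -1], [-1, 0, -1, 2]].
All simple roots have the same length, so the diagram is simply laced. The associated Dynkin diagram is a chain of 4 nodes with single edges (A_4), so the type is A_4 (the algebra sl(5)).

A_4 (sl(5))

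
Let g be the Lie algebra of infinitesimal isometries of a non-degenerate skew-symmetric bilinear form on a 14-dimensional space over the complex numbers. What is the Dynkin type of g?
C7

This is sp(14), which has dimension 14(14+1)/2 = 105 and rank 14/2 = 7. In the classification of classical Lie algebras, the symplectic algebra sp(2n) has type C_n; here n = 7, so the Dynkin diagram is a chain of 7 nodes with a double edge at one end; the terminal node there is the unique long simple root (C_7). Hence the type is C_7.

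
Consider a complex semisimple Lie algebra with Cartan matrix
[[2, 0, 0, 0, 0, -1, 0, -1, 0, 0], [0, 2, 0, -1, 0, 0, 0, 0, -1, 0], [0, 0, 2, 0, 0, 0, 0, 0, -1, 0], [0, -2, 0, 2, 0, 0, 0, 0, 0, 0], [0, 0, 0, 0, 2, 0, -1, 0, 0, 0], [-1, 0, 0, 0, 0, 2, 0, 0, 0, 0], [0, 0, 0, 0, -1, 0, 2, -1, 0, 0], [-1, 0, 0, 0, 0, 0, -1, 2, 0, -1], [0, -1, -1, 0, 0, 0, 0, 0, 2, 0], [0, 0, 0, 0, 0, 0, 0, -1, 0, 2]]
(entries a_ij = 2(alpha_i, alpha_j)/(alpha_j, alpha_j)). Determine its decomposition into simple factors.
C4 + E6

The diagram associated to this matrix has two connected components: the simple roots {alpha_2, alpha_3, alpha_4, alpha_9} form a chain of 4 nodes with a double edge at one end; the terminal node there is the unique long simple root (C_4), and {alpha_1, alpha_5, alpha_6, alpha_7, alpha_8, alpha_10} form a chain of 5 nodes with one extra node attached to the third node from one end (E_6). A semisimple Lie algebra decomposes uniquely as the direct sum of simple ideals, one per connected component of its Dynkin diagram, so g ≅ C_4 ⊕ E_6 (dimension 36 + 78 = 114).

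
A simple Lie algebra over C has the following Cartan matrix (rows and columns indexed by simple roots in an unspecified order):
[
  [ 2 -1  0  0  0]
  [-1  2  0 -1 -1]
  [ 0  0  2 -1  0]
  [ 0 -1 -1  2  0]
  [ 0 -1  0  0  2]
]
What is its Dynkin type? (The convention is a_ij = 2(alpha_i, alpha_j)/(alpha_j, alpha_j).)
The matrix has rank 5 with 2's on the diagonal. Reading the off-diagonal entries as Dynkin edges (a single edge where a_ij = a_ji = -1; a double or triple edge where a_ij * a_ji = 2 or 3), the diagram is a chain of 3 nodes with a fork of two nodes at one end (D_5). One simple-root ordering that puts it in standard form is (alpha_3, alpha_4, alpha_2, alpha_1, alpha_5). So the algebra is type D_5, i.e. so(10).

type D_5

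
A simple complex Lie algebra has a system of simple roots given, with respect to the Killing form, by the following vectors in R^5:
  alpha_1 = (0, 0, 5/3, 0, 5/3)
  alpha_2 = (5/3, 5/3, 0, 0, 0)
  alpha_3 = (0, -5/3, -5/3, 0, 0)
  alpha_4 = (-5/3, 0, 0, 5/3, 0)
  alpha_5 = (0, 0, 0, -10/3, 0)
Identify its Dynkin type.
C_5 (sp(10))

Compute the Cartan integers a_ij = 2(alpha_i, alpha_j)/(alpha_j, alpha_j); the resulting 5x5 Cartan matrix is
[[2, 0, -1, 0, 0], [0, 2, -1, -1, 0], [-1, -1, 2, 0, 0], [0, -1, 0, 2, -1], [0, 0, 0, -2, 2]].
The roots have two lengths (squared-length ratio 2:1); the short ones are alpha_{1,2,3,4}. The associated Dynkin diagram is a chain of 5 nodes with a double edge at one end; the terminal node there is the unique long simple root (C_5), so the type is C_5 (the algebra sp(10)).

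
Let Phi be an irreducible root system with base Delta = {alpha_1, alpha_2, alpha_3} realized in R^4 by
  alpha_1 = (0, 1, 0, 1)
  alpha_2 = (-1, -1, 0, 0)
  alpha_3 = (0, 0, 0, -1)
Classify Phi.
Compute the Cartan integers a_ij = 2(alpha_i, alpha_j)/(alpha_j, alpha_j); the resulting 3x3 Cartan matrix is
[[2, -1, -2], [-1, 2, 0], [-1, 0, 2]].
The roots have two lengths (squared-length ratio 2:1); the short ones are alpha_{3}. The associated Dynkin diagram is a chain of 3 nodes with a double edge at one end; the terminal node there is the unique short simple root (B_3), so the type is B_3 (the algebra so(7)).

type B_3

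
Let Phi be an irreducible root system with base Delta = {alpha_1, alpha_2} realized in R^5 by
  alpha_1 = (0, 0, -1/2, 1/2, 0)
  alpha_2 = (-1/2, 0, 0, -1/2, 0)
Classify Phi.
A_2

Compute the Cartan integers a_ij = 2(alpha_i, alpha_j)/(alpha_j, alpha_j); the resulting 2x2 Cartan matrix is
[[2, -1], [-1, 2]].
All simple roots have the same length, so the diagram is simply laced. The associated Dynkin diagram is a chain of 2 nodes with single edges (A_2), so the type is A_2 (the algebra sl(3)).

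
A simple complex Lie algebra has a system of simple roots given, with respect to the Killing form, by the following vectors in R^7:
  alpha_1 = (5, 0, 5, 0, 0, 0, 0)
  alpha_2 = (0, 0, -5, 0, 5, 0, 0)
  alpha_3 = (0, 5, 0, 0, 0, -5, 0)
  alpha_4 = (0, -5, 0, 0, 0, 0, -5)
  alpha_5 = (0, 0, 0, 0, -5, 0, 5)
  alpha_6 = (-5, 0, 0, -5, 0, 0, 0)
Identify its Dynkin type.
A_6 (sl(7))

Compute the Cartan integers a_ij = 2(alpha_i, alpha_j)/(alpha_j, alpha_j); the resulting 6x6 Cartan matrix is
[[2, -1, 0, 0, 0, -1], [-1, 2, 0, 0, -1, 0], [0, 0, 2, -1, 0, 0], [0, 0, -1, 2, -1, 0], [0, -1, 0, -1, 2, 0], [-1, 0, 0, 0, 0, 2]].
All simple roots have the same length, so the diagram is simply laced. The associated Dynkin diagram is a chain of 6 nodes with single edges (A_6), so the type is A_6 (the algebra sl(7)).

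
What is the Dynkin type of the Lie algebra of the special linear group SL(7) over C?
This is sl(7), which has dimension 7^2 - 1 = 48 and rank 7 - 1 = 6 (a Cartan subalgebra is the diagonal traceless matrices). In the classification of classical Lie algebras, the special linear algebra sl(n+1) has type A_n; here n = 6, so the Dynkin diagram is a chain of 6 nodes with single edges (A_6). Hence the type is A_6.

A_6 (sl(7))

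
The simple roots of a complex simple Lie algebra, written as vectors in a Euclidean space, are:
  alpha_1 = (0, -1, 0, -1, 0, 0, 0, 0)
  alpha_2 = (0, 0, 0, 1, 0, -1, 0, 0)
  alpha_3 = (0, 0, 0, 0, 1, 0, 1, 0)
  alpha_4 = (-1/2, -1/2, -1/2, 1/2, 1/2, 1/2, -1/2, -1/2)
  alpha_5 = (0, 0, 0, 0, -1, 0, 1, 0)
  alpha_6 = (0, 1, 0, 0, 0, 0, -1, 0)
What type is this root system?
Compute the Cartan integers a_ij = 2(alpha_i, alpha_j)/(alpha_j, alpha_j); the resulting 6x6 Cartan matrix is
[[2, -1, 0, 0, 0, -1], [-1, 2, 0, 0, 0, 0], [0, 0, 2, 0, 0, -1], [0, 0, 0, 2, -1, 0], [0, 0, 0, -1, 2, -1], [-1, 0, -1, 0, -1, 2]].
All simple roots have the same length, so the diagram is simply laced. The associated Dynkin diagram is a chain of 5 nodes with one extra node attached to the third node from one end (E_6), so the type is E_6.

type E_6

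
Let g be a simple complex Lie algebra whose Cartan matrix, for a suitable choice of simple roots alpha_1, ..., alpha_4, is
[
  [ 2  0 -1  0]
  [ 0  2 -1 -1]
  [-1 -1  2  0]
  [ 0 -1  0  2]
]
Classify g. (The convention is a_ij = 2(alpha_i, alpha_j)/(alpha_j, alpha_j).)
A_4

The matrix has rank 4 with 2's on the diagonal. Reading the off-diagonal entries as Dynkin edges (a single edge where a_ij = a_ji = -1; a double or triple edge where a_ij * a_ji = 2 or 3), the diagram is a chain of 4 nodes with single edges (A_4). One simple-root ordering that puts it in standard form is (alpha_1, alpha_3, alpha_2, alpha_4). So the algebra is type A_4, i.e. sl(5).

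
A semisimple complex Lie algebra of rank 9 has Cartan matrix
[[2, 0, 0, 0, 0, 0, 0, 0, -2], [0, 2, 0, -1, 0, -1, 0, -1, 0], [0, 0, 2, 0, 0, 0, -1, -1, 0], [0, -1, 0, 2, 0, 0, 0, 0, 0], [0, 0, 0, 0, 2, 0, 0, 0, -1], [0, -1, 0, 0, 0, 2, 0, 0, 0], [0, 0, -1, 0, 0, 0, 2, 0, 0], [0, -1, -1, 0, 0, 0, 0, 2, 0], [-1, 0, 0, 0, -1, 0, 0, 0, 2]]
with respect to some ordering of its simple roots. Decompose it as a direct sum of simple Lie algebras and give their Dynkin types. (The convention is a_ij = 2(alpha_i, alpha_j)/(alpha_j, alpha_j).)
C_3 ⊕ D_6

The diagram associated to this matrix has two connected components: the simple roots {alpha_1, alpha_5, alpha_9} form a chain of 3 nodes with a double edge at one end; the terminal node there is the unique long simple root (C_3), and {alpha_2, alpha_3, alpha_4, alpha_6, alpha_7, alpha_8} form a chain of 4 nodes with a fork of two nodes at one end (D_6). A semisimple Lie algebra decomposes uniquely as the direct sum of simple ideals, one per connected component of its Dynkin diagram, so g ≅ C_3 ⊕ D_6 (dimension 21 + 66 = 87).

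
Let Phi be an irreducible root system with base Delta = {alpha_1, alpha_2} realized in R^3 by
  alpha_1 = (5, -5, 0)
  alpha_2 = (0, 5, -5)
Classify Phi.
A_2

Compute the Cartan integers a_ij = 2(alpha_i, alpha_j)/(alpha_j, alpha_j); the resulting 2x2 Cartan matrix is
[[2, -1], [-1, 2]].
All simple roots have the same length, so the diagram is simply laced. The associated Dynkin diagram is a chain of 2 nodes with single edges (A_2), so the type is A_2 (the algebra sl(3)).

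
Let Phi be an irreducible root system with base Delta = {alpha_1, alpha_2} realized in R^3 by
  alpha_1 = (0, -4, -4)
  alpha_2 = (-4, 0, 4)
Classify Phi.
Compute the Cartan integers a_ij = 2(alpha_i, alpha_j)/(alpha_j, alpha_j); the resulting 2x2 Cartan matrix is
[[2, -1], [-1, 2]].
All simple roots have the same length, so the diagram is simply laced. The associated Dynkin diagram is a chain of 2 nodes with single edges (A_2), so the type is A_2 (the algebra sl(3)).

A_2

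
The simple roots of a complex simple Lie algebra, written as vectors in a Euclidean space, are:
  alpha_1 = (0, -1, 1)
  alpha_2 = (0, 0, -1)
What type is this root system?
B_2 (so(5))

Compute the Cartan integers a_ij = 2(alpha_i, alpha_j)/(alpha_j, alpha_j); the resulting 2x2 Cartan matrix is
[[2, -2], [-1, 2]].
The roots have two lengths (squared-length ratio 2:1); the short ones are alpha_{2}. The associated Dynkin diagram is a chain of 2 nodes with a double edge at one end; the terminal node there is the unique short simple root (B_2), so the type is B_2 (the algebra so(5)).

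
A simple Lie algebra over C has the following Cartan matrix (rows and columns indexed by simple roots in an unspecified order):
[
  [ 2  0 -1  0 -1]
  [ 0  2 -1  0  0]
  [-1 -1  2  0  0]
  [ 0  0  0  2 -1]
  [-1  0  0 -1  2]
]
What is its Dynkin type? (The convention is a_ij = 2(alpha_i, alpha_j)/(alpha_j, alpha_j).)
A_5 (sl(6))

The matrix has rank 5 with 2's on the diagonal. Reading the off-diagonal entries as Dynkin edges (a single edge where a_ij = a_ji = -1; a double or triple edge where a_ij * a_ji = 2 or 3), the diagram is a chain of 5 nodes with single edges (A_5). One simple-root ordering that puts it in standard form is (alpha_2, alpha_3, alpha_1, alpha_5, alpha_4). So the algebra is type A_5, i.e. sl(6).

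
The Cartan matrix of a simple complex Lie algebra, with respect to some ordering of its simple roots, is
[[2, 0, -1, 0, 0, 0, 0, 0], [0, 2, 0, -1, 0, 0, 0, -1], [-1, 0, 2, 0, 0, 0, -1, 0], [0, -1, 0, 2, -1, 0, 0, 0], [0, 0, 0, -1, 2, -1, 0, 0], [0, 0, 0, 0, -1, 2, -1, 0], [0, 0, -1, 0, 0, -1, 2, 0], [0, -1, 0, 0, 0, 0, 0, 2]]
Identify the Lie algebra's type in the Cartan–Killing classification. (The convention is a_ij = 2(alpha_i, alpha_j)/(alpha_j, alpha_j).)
The matrix has rank 8 with 2's on the diagonal. Reading the off-diagonal entries as Dynkin edges (a single edge where a_ij = a_ji = -1; a double or triple edge where a_ij * a_ji = 2 or 3), the diagram is a chain of 8 nodes with single edges (A_8). One simple-root ordering that puts it in standard form is (alpha_8, alpha_2, alpha_4, alpha_5, alpha_6, alpha_7, alpha_3, alpha_1). So the algebra is type A_8, i.e. sl(9).

A_8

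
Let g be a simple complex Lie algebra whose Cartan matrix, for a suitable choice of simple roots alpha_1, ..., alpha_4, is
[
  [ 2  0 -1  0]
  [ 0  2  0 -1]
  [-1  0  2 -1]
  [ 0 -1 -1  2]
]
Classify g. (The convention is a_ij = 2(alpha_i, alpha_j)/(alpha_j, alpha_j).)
A_4

The matrix has rank 4 with 2's on the diagonal. Reading the off-diagonal entries as Dynkin edges (a single edge where a_ij = a_ji = -1; a double or triple edge where a_ij * a_ji = 2 or 3), the diagram is a chain of 4 nodes with single edges (A_4). One simple-root ordering that puts it in standard form is (alpha_1, alpha_3, alpha_4, alpha_2). So the algebra is type A_4, i.e. sl(5).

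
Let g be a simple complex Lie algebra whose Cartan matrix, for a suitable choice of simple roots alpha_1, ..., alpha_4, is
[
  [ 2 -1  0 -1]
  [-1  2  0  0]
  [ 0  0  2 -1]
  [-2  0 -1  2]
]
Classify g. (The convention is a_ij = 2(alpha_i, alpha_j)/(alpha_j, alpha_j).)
The matrix has rank 4 with 2's on the diagonal. Reading the off-diagonal entries as Dynkin edges (a single edge where a_ij = a_ji = -1; a double or triple edge where a_ij * a_ji = 2 or 3), the diagram is a chain of 4 nodes with a double edge between the middle two (F_4). One simple-root ordering that puts it in standard form is (alpha_3, alpha_4, alpha_1, alpha_2). So the algebra is type F_4.

F4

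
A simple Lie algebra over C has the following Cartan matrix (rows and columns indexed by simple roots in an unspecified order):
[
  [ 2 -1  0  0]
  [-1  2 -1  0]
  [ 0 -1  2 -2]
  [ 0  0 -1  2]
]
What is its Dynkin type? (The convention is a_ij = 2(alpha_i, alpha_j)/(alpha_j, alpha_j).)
The matrix has rank 4 with 2's on the diagonal. Reading the off-diagonal entries as Dynkin edges (a single edge where a_ij = a_ji = -1; a double or triple edge where a_ij * a_ji = 2 or 3), the diagram is a chain of 4 nodes with a double edge at one end; the terminal node there is the unique short simple root (B_4). One simple-root ordering that puts it in standard form is (alpha_1, alpha_2, alpha_3, alpha_4). So the algebra is type B_4, i.e. so(9).

B_4 (so(9))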